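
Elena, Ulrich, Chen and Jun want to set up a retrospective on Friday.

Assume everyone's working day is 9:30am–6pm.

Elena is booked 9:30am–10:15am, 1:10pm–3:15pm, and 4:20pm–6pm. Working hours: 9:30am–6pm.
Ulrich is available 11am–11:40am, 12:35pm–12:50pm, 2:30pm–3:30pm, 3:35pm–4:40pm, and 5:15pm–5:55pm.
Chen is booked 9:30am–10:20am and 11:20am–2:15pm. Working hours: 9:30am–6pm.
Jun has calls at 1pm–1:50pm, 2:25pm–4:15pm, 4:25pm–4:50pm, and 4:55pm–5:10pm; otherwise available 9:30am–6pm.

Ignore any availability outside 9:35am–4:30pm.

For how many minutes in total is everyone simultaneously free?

25 minutes

Elena free within 09:30–18:00: 10:15–13:10, 15:15–16:20.
Chen free within 09:30–18:00: 10:20–11:20, 14:15–18:00.
Jun free within 09:30–18:00: 09:30–13:00, 13:50–14:25, 16:15–16:25, 16:50–16:55, 17:10–18:00.
Elena ∩ Ulrich: 11:00–11:40, 12:35–12:50, 15:15–15:30, 15:35–16:20.
Elena ∩ Ulrich ∩ Chen: 11:00–11:20, 15:15–15:30, 15:35–16:20.
Elena ∩ Ulrich ∩ Chen ∩ Jun: 11:00–11:20, 16:15–16:20.
Restricted to 09:35–16:30: 11:00–11:20, 16:15–16:20.
Total common minutes: 20 + 5 = 25.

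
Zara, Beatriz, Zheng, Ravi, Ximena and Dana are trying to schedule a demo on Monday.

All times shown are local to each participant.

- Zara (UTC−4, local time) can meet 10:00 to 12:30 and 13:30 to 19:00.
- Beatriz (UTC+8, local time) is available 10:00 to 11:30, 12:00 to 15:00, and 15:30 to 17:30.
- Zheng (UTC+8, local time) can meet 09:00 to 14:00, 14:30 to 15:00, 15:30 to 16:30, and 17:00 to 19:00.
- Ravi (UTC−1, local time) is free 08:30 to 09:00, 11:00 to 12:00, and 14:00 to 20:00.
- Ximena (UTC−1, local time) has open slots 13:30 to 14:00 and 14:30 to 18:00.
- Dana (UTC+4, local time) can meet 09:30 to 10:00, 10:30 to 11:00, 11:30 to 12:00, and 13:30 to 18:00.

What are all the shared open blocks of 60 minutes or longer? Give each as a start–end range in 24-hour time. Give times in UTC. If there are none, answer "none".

Zara → UTC: 14:00–16:30, 17:30–23:00.
Beatriz → UTC: 02:00–03:30, 04:00–07:00, 07:30–09:30.
Zheng → UTC: 01:00–06:00, 06:30–07:00, 07:30–08:30, 09:00–11:00.
Ravi → UTC: 09:30–10:00, 12:00–13:00, 15:00–21:00.
Ximena → UTC: 14:30–15:00, 15:30–19:00.
Dana → UTC: 05:30–06:00, 06:30–07:00, 07:30–08:00, 09:30–14:00.
Zara ∩ Beatriz: (none).
Zara ∩ Beatriz ∩ Zheng: (none).
Zara ∩ Beatriz ∩ Zheng ∩ Ravi: (none).
Zara ∩ Beatriz ∩ Zheng ∩ Ravi ∩ Ximena: (none).
Zara ∩ Beatriz ∩ Zheng ∩ Ravi ∩ Ximena ∩ Dana: (none).
Windows ≥ 60 min: (none).

none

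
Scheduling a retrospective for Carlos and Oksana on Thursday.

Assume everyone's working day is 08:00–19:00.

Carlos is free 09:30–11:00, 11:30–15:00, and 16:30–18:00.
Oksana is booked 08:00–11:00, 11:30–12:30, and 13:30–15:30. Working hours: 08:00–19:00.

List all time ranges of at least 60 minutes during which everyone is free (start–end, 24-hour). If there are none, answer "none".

Oksana free within 08:00–19:00: 11:00–11:30, 12:30–13:30, 15:30–19:00.
Carlos ∩ Oksana: 12:30–13:30, 16:30–18:00.
Windows ≥ 60 min: 12:30–13:30, 16:30–18:00.

12:30–13:30, 16:30–18:00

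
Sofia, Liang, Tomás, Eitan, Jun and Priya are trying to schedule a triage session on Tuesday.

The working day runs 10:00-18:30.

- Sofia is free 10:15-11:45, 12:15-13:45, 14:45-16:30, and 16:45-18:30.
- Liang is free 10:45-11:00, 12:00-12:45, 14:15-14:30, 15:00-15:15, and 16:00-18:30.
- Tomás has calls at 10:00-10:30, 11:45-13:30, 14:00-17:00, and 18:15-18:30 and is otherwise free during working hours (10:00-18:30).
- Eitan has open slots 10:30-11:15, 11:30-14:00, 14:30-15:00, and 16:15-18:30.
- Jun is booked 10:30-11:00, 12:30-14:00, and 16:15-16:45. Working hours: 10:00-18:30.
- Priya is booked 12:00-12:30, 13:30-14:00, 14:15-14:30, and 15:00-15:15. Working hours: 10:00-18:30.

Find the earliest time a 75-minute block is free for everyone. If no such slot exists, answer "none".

17:00

Tomás free within 10:00–18:30: 10:30–11:45, 13:30–14:00, 17:00–18:15.
Jun free within 10:00–18:30: 10:00–10:30, 11:00–12:30, 14:00–16:15, 16:45–18:30.
Priya free within 10:00–18:30: 10:00–12:00, 12:30–13:30, 14:00–14:15, 14:30–15:00, 15:15–18:30.
Sofia ∩ Liang: 10:45–11:00, 12:15–12:45, 15:00–15:15, 16:00–16:30, 16:45–18:30.
Sofia ∩ Liang ∩ Tomás: 10:45–11:00, 17:00–18:15.
Sofia ∩ Liang ∩ Tomás ∩ Eitan: 10:45–11:00, 17:00–18:15.
Sofia ∩ Liang ∩ Tomás ∩ Eitan ∩ Jun: 17:00–18:15.
Sofia ∩ Liang ∩ Tomás ∩ Eitan ∩ Jun ∩ Priya: 17:00–18:15.
Windows ≥ 75 min: 17:00–18:15.
Earliest such window starts at 17:00.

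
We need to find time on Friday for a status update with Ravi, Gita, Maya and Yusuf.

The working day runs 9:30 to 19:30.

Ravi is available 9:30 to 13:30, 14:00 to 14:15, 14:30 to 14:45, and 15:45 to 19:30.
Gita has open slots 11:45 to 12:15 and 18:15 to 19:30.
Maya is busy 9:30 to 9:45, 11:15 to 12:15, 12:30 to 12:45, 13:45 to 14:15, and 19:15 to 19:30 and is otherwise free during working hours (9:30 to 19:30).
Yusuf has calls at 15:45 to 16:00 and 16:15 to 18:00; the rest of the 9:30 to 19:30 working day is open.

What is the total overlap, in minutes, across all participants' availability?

60 minutes

Maya free within 09:30–19:30: 09:45–11:15, 12:15–12:30, 12:45–13:45, 14:15–19:15.
Yusuf free within 09:30–19:30: 09:30–15:45, 16:00–16:15, 18:00–19:30.
Ravi ∩ Gita: 11:45–12:15, 18:15–19:30.
Ravi ∩ Gita ∩ Maya: 18:15–19:15.
Ravi ∩ Gita ∩ Maya ∩ Yusuf: 18:15–19:15.
Total common minutes: 60.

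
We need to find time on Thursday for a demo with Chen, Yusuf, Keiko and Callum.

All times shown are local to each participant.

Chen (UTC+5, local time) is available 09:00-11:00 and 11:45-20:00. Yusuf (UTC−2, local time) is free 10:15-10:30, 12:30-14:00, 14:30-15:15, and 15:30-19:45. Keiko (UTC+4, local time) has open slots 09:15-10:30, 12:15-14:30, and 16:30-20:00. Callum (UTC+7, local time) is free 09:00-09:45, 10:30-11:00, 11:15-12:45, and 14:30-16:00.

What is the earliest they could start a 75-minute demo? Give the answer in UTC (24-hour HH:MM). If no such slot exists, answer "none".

none

Chen → UTC: 04:00–06:00, 06:45–15:00.
Yusuf → UTC: 12:15–12:30, 14:30–16:00, 16:30–17:15, 17:30–21:45.
Keiko → UTC: 05:15–06:30, 08:15–10:30, 12:30–16:00.
Callum → UTC: 02:00–02:45, 03:30–04:00, 04:15–05:45, 07:30–09:00.
Chen ∩ Yusuf: 12:15–12:30, 14:30–15:00.
Chen ∩ Yusuf ∩ Keiko: 14:30–15:00.
Chen ∩ Yusuf ∩ Keiko ∩ Callum: (none).
Windows ≥ 75 min: (none).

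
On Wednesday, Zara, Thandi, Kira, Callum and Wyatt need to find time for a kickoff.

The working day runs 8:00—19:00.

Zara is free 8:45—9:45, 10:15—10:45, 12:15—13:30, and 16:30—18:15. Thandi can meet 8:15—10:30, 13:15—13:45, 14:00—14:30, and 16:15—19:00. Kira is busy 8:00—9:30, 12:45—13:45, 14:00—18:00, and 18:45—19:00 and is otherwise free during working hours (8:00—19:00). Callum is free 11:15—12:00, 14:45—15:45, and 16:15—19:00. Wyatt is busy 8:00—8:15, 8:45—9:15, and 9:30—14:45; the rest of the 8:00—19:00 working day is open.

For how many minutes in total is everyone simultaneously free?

15 minutes

Kira free within 08:00–19:00: 09:30–12:45, 13:45–14:00, 18:00–18:45.
Wyatt free within 08:00–19:00: 08:15–08:45, 09:15–09:30, 14:45–19:00.
Zara ∩ Thandi: 08:45–09:45, 10:15–10:30, 13:15–13:30, 16:30–18:15.
Zara ∩ Thandi ∩ Kira: 09:30–09:45, 10:15–10:30, 18:00–18:15.
Zara ∩ Thandi ∩ Kira ∩ Callum: 18:00–18:15.
Zara ∩ Thandi ∩ Kira ∩ Callum ∩ Wyatt: 18:00–18:15.
Total common minutes: 15.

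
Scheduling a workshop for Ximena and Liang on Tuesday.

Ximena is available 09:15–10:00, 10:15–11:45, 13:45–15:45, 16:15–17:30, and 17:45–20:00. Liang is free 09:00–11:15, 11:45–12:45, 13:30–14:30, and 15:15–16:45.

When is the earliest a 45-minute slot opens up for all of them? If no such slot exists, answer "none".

Ximena ∩ Liang: 09:15–10:00, 10:15–11:15, 13:45–14:30, 15:15–15:45, 16:15–16:45.
Windows ≥ 45 min: 09:15–10:00, 10:15–11:15, 13:45–14:30.
Earliest such window starts at 09:15.

09:15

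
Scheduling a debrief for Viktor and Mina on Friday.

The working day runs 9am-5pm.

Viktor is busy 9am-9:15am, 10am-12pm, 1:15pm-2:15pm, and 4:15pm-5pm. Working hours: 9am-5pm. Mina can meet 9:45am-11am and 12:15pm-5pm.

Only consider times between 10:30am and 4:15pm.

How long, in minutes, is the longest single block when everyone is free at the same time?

120 minutes

Viktor free within 09:00–17:00: 09:15–10:00, 12:00–13:15, 14:15–16:15.
Viktor ∩ Mina: 09:45–10:00, 12:15–13:15, 14:15–16:15.
Restricted to 10:30–16:15: 12:15–13:15, 14:15–16:15.
Common window lengths: 60, 120 min; longest is 120.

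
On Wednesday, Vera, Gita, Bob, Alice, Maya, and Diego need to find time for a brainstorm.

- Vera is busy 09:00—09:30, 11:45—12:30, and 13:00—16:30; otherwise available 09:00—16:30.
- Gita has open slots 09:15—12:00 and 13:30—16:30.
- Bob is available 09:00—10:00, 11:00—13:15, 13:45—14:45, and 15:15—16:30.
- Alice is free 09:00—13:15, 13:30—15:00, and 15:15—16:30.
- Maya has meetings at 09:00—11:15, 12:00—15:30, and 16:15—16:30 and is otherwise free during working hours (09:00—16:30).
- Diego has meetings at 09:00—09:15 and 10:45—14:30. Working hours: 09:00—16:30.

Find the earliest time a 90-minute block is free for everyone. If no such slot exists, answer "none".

none

Vera free within 09:00–16:30: 09:30–11:45, 12:30–13:00.
Maya free within 09:00–16:30: 11:15–12:00, 15:30–16:15.
Diego free within 09:00–16:30: 09:15–10:45, 14:30–16:30.
Vera ∩ Gita: 09:30–11:45.
Vera ∩ Gita ∩ Bob: 09:30–10:00, 11:00–11:45.
Vera ∩ Gita ∩ Bob ∩ Alice: 09:30–10:00, 11:00–11:45.
Vera ∩ Gita ∩ Bob ∩ Alice ∩ Maya: 11:15–11:45.
Vera ∩ Gita ∩ Bob ∩ Alice ∩ Maya ∩ Diego: (none).
Windows ≥ 90 min: (none).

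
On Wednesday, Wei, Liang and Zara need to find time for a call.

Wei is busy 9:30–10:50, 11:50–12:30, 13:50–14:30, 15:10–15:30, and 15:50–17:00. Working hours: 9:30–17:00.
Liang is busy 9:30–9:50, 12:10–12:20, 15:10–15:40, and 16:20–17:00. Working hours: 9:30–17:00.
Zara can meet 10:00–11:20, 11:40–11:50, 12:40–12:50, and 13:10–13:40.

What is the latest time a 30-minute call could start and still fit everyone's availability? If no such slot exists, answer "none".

13:10

Wei free within 09:30–17:00: 10:50–11:50, 12:30–13:50, 14:30–15:10, 15:30–15:50.
Liang free within 09:30–17:00: 09:50–12:10, 12:20–15:10, 15:40–16:20.
Wei ∩ Liang: 10:50–11:50, 12:30–13:50, 14:30–15:10, 15:40–15:50.
Wei ∩ Liang ∩ Zara: 10:50–11:20, 11:40–11:50, 12:40–12:50, 13:10–13:40.
Windows ≥ 30 min: 10:50–11:20, 13:10–13:40.
Latest start in the last window 13:10–13:40 is 13:40 − 30 min = 13:10.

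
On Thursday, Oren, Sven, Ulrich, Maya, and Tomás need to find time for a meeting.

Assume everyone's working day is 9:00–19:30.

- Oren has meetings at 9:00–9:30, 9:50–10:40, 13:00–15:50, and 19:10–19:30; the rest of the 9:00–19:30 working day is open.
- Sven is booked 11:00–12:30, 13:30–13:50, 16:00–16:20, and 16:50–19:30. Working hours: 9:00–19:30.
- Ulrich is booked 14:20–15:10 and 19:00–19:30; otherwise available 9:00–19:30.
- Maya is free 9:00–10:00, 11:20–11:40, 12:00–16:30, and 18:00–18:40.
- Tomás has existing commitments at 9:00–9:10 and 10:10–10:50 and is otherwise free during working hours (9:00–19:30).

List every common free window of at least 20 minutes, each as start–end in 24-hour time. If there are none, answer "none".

Oren free within 09:00–19:30: 09:30–09:50, 10:40–13:00, 15:50–19:10.
Sven free within 09:00–19:30: 09:00–11:00, 12:30–13:30, 13:50–16:00, 16:20–16:50.
Ulrich free within 09:00–19:30: 09:00–14:20, 15:10–19:00.
Tomás free within 09:00–19:30: 09:10–10:10, 10:50–19:30.
Oren ∩ Sven: 09:30–09:50, 10:40–11:00, 12:30–13:00, 15:50–16:00, 16:20–16:50.
Oren ∩ Sven ∩ Ulrich: 09:30–09:50, 10:40–11:00, 12:30–13:00, 15:50–16:00, 16:20–16:50.
Oren ∩ Sven ∩ Ulrich ∩ Maya: 09:30–09:50, 12:30–13:00, 15:50–16:00, 16:20–16:30.
Oren ∩ Sven ∩ Ulrich ∩ Maya ∩ Tomás: 09:30–09:50, 12:30–13:00, 15:50–16:00, 16:20–16:30.
Windows ≥ 20 min: 09:30–09:50, 12:30–13:00.

09:30–09:50, 12:30–13:00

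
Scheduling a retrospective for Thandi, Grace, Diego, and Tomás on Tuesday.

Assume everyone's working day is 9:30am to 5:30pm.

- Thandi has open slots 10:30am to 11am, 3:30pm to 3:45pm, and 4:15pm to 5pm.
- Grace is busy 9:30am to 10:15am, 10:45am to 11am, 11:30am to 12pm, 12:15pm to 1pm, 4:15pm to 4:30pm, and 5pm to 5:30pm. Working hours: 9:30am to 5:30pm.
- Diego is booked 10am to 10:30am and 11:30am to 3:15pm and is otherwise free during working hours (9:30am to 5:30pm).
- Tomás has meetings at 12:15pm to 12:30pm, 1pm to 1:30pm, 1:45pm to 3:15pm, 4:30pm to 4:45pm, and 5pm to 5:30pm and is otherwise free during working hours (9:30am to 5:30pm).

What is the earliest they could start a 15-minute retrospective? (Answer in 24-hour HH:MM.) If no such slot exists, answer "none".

Grace free within 09:30–17:30: 10:15–10:45, 11:00–11:30, 12:00–12:15, 13:00–16:15, 16:30–17:00.
Diego free within 09:30–17:30: 09:30–10:00, 10:30–11:30, 15:15–17:30.
Tomás free within 09:30–17:30: 09:30–12:15, 12:30–13:00, 13:30–13:45, 15:15–16:30, 16:45–17:00.
Thandi ∩ Grace: 10:30–10:45, 15:30–15:45, 16:30–17:00.
Thandi ∩ Grace ∩ Diego: 10:30–10:45, 15:30–15:45, 16:30–17:00.
Thandi ∩ Grace ∩ Diego ∩ Tomás: 10:30–10:45, 15:30–15:45, 16:45–17:00.
Windows ≥ 15 min: 10:30–10:45, 15:30–15:45, 16:45–17:00.
Earliest such window starts at 10:30.

10:30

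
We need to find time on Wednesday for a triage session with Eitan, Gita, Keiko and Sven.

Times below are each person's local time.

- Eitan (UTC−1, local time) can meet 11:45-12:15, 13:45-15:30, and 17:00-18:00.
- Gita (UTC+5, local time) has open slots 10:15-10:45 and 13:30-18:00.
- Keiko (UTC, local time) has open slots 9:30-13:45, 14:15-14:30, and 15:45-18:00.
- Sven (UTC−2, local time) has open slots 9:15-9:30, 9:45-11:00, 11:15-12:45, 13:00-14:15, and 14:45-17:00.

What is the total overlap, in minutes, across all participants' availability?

15 minutes

Eitan → UTC: 12:45–13:15, 14:45–16:30, 18:00–19:00.
Gita → UTC: 05:15–05:45, 08:30–13:00.
Keiko → UTC: 09:30–13:45, 14:15–14:30, 15:45–18:00.
Sven → UTC: 11:15–11:30, 11:45–13:00, 13:15–14:45, 15:00–16:15, 16:45–19:00.
Eitan ∩ Gita: 12:45–13:00.
Eitan ∩ Gita ∩ Keiko: 12:45–13:00.
Eitan ∩ Gita ∩ Keiko ∩ Sven: 12:45–13:00.
Total common minutes: 15.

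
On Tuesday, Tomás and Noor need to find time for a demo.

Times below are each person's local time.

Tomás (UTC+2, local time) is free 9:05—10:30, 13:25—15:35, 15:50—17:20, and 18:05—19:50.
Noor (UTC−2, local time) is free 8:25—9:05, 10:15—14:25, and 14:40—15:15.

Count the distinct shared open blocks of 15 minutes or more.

4

Tomás → UTC: 07:05–08:30, 11:25–13:35, 13:50–15:20, 16:05–17:50.
Noor → UTC: 10:25–11:05, 12:15–16:25, 16:40–17:15.
Tomás ∩ Noor: 12:15–13:35, 13:50–15:20, 16:05–16:25, 16:40–17:15.
Windows ≥ 15 min: 12:15–13:35, 13:50–15:20, 16:05–16:25, 16:40–17:15.
That's 4 windows.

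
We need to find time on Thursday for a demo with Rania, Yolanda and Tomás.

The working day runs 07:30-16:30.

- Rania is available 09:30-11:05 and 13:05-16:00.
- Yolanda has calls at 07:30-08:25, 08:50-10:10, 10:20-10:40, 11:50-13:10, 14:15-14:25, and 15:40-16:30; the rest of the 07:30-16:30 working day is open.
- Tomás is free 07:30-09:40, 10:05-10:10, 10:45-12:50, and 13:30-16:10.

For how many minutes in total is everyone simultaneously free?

Yolanda free within 07:30–16:30: 08:25–08:50, 10:10–10:20, 10:40–11:50, 13:10–14:15, 14:25–15:40.
Rania ∩ Yolanda: 10:10–10:20, 10:40–11:05, 13:10–14:15, 14:25–15:40.
Rania ∩ Yolanda ∩ Tomás: 10:45–11:05, 13:30–14:15, 14:25–15:40.
Total common minutes: 20 + 45 + 75 = 140.

140 minutes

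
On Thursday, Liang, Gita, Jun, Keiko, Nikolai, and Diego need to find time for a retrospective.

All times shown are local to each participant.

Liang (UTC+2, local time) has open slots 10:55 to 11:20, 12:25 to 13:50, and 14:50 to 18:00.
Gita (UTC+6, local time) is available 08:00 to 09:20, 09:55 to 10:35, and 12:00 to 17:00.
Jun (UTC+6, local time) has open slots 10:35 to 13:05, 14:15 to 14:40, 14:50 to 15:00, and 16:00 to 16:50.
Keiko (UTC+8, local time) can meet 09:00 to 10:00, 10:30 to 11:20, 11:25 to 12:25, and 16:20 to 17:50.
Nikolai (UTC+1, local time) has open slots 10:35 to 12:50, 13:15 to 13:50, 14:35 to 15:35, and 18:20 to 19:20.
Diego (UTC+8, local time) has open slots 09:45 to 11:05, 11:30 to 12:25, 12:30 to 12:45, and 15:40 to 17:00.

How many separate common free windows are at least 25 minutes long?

0

Liang → UTC: 08:55–09:20, 10:25–11:50, 12:50–16:00.
Gita → UTC: 02:00–03:20, 03:55–04:35, 06:00–11:00.
Jun → UTC: 04:35–07:05, 08:15–08:40, 08:50–09:00, 10:00–10:50.
Keiko → UTC: 01:00–02:00, 02:30–03:20, 03:25–04:25, 08:20–09:50.
Nikolai → UTC: 09:35–11:50, 12:15–12:50, 13:35–14:35, 17:20–18:20.
Diego → UTC: 01:45–03:05, 03:30–04:25, 04:30–04:45, 07:40–09:00.
Liang ∩ Gita: 08:55–09:20, 10:25–11:00.
Liang ∩ Gita ∩ Jun: 08:55–09:00, 10:25–10:50.
Liang ∩ Gita ∩ Jun ∩ Keiko: 08:55–09:00.
Liang ∩ Gita ∩ Jun ∩ Keiko ∩ Nikolai: (none).
Liang ∩ Gita ∩ Jun ∩ Keiko ∩ Nikolai ∩ Diego: (none).
Windows ≥ 25 min: (none).
That's 0 windows.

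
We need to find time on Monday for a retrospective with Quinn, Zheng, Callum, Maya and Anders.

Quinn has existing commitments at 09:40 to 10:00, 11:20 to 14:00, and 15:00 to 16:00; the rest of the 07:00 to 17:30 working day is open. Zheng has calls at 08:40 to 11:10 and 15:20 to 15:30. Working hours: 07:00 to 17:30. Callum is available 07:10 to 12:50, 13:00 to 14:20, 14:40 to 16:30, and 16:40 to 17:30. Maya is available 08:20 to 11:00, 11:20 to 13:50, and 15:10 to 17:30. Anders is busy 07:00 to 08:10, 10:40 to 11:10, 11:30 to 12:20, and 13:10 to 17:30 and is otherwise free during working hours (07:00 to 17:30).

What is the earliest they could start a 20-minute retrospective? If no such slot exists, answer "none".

08:20

Quinn free within 07:00–17:30: 07:00–09:40, 10:00–11:20, 14:00–15:00, 16:00–17:30.
Zheng free within 07:00–17:30: 07:00–08:40, 11:10–15:20, 15:30–17:30.
Anders free within 07:00–17:30: 08:10–10:40, 11:10–11:30, 12:20–13:10.
Quinn ∩ Zheng: 07:00–08:40, 11:10–11:20, 14:00–15:00, 16:00–17:30.
Quinn ∩ Zheng ∩ Callum: 07:10–08:40, 11:10–11:20, 14:00–14:20, 14:40–15:00, 16:00–16:30, 16:40–17:30.
Quinn ∩ Zheng ∩ Callum ∩ Maya: 08:20–08:40, 16:00–16:30, 16:40–17:30.
Quinn ∩ Zheng ∩ Callum ∩ Maya ∩ Anders: 08:20–08:40.
Windows ≥ 20 min: 08:20–08:40.
Earliest such window starts at 08:20.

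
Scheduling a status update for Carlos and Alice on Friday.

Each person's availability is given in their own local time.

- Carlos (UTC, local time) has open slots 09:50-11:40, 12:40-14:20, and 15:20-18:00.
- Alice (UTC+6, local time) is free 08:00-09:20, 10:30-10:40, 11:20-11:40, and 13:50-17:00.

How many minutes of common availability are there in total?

70 minutes

Carlos → UTC: 09:50–11:40, 12:40–14:20, 15:20–18:00.
Alice → UTC: 02:00–03:20, 04:30–04:40, 05:20–05:40, 07:50–11:00.
Carlos ∩ Alice: 09:50–11:00.
Total common minutes: 70.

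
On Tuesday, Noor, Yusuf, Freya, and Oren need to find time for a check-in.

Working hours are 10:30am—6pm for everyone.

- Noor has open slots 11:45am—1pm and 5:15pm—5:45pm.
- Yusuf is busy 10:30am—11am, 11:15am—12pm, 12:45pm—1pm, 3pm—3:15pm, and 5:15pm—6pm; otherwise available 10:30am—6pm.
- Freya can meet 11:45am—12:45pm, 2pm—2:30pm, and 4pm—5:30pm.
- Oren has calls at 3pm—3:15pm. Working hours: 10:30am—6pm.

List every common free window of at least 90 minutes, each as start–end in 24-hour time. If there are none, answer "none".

none

Yusuf free within 10:30–18:00: 11:00–11:15, 12:00–12:45, 13:00–15:00, 15:15–17:15.
Oren free within 10:30–18:00: 10:30–15:00, 15:15–18:00.
Noor ∩ Yusuf: 12:00–12:45.
Noor ∩ Yusuf ∩ Freya: 12:00–12:45.
Noor ∩ Yusuf ∩ Freya ∩ Oren: 12:00–12:45.
Windows ≥ 90 min: (none).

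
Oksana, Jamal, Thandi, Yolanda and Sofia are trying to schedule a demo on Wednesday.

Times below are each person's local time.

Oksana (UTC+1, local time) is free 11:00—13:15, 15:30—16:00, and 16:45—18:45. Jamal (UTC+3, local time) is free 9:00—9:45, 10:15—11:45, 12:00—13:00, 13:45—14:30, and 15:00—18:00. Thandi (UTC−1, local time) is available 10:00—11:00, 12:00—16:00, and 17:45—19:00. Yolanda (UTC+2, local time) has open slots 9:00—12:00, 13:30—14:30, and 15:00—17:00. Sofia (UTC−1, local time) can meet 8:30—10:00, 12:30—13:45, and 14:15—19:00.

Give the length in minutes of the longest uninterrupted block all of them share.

Oksana → UTC: 10:00–12:15, 14:30–15:00, 15:45–17:45.
Jamal → UTC: 06:00–06:45, 07:15–08:45, 09:00–10:00, 10:45–11:30, 12:00–15:00.
Thandi → UTC: 11:00–12:00, 13:00–17:00, 18:45–20:00.
Yolanda → UTC: 07:00–10:00, 11:30–12:30, 13:00–15:00.
Sofia → UTC: 09:30–11:00, 13:30–14:45, 15:15–20:00.
Oksana ∩ Jamal: 10:45–11:30, 12:00–12:15, 14:30–15:00.
Oksana ∩ Jamal ∩ Thandi: 11:00–11:30, 14:30–15:00.
Oksana ∩ Jamal ∩ Thandi ∩ Yolanda: 14:30–15:00.
Oksana ∩ Jamal ∩ Thandi ∩ Yolanda ∩ Sofia: 14:30–14:45.
Single common window of 15 minutes.

15 minutes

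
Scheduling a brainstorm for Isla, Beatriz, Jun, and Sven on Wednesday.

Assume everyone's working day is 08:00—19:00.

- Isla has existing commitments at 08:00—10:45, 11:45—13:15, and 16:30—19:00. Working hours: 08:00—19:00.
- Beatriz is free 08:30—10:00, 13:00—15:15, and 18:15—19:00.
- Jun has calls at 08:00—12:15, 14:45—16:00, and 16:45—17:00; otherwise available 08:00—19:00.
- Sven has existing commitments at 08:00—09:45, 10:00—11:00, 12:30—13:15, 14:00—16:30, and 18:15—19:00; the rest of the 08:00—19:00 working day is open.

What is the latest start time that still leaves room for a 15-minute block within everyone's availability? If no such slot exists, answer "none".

13:45

Isla free within 08:00–19:00: 10:45–11:45, 13:15–16:30.
Jun free within 08:00–19:00: 12:15–14:45, 16:00–16:45, 17:00–19:00.
Sven free within 08:00–19:00: 09:45–10:00, 11:00–12:30, 13:15–14:00, 16:30–18:15.
Isla ∩ Beatriz: 13:15–15:15.
Isla ∩ Beatriz ∩ Jun: 13:15–14:45.
Isla ∩ Beatriz ∩ Jun ∩ Sven: 13:15–14:00.
Windows ≥ 15 min: 13:15–14:00.
Latest start in the last window 13:15–14:00 is 14:00 − 15 min = 13:45.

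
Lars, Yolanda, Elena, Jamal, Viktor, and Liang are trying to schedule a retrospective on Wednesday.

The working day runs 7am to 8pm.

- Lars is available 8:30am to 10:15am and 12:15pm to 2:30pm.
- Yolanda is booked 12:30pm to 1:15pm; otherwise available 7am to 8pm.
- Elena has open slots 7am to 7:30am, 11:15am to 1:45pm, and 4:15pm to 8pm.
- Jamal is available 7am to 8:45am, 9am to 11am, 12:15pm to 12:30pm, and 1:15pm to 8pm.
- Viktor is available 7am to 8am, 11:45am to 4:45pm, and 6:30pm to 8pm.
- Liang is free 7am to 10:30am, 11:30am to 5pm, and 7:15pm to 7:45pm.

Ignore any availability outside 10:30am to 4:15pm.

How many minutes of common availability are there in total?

45 minutes

Yolanda free within 07:00–20:00: 07:00–12:30, 13:15–20:00.
Lars ∩ Yolanda: 08:30–10:15, 12:15–12:30, 13:15–14:30.
Lars ∩ Yolanda ∩ Elena: 12:15–12:30, 13:15–13:45.
Lars ∩ Yolanda ∩ Elena ∩ Jamal: 12:15–12:30, 13:15–13:45.
Lars ∩ Yolanda ∩ Elena ∩ Jamal ∩ Viktor: 12:15–12:30, 13:15–13:45.
Lars ∩ Yolanda ∩ Elena ∩ Jamal ∩ Viktor ∩ Liang: 12:15–12:30, 13:15–13:45.
Restricted to 10:30–16:15: 12:15–12:30, 13:15–13:45.
Total common minutes: 15 + 30 = 45.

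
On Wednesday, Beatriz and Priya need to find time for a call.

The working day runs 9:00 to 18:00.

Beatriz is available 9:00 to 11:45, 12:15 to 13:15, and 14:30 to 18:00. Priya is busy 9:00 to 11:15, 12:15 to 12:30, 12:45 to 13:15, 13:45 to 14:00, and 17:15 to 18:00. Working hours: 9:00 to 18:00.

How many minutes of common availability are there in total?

210 minutes

Priya free within 09:00–18:00: 11:15–12:15, 12:30–12:45, 13:15–13:45, 14:00–17:15.
Beatriz ∩ Priya: 11:15–11:45, 12:30–12:45, 14:30–17:15.
Total common minutes: 30 + 15 + 165 = 210.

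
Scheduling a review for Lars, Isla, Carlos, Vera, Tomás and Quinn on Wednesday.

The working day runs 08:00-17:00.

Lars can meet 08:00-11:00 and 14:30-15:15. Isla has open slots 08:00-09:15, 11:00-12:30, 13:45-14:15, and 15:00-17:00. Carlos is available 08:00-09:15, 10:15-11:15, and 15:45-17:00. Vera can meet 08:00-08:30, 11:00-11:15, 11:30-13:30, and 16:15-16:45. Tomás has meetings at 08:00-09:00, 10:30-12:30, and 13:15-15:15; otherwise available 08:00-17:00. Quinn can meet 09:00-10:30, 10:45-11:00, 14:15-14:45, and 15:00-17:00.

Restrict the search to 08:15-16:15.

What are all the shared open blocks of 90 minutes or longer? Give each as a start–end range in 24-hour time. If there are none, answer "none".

Tomás free within 08:00–17:00: 09:00–10:30, 12:30–13:15, 15:15–17:00.
Lars ∩ Isla: 08:00–09:15, 15:00–15:15.
Lars ∩ Isla ∩ Carlos: 08:00–09:15.
Lars ∩ Isla ∩ Carlos ∩ Vera: 08:00–08:30.
Lars ∩ Isla ∩ Carlos ∩ Vera ∩ Tomás: (none).
Lars ∩ Isla ∩ Carlos ∩ Vera ∩ Tomás ∩ Quinn: (none).
Restricted to 08:15–16:15: (none).
Windows ≥ 90 min: (none).

none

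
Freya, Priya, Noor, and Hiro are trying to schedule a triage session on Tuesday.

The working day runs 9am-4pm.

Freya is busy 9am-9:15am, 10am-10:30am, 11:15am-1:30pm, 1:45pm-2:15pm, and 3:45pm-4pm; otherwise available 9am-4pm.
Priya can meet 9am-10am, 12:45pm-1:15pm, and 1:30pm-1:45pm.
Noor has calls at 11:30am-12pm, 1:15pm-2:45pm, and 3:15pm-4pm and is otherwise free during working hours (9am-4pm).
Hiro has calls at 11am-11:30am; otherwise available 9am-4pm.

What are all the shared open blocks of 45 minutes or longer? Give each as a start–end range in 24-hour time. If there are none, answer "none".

09:15–10:00

Freya free within 09:00–16:00: 09:15–10:00, 10:30–11:15, 13:30–13:45, 14:15–15:45.
Noor free within 09:00–16:00: 09:00–11:30, 12:00–13:15, 14:45–15:15.
Hiro free within 09:00–16:00: 09:00–11:00, 11:30–16:00.
Freya ∩ Priya: 09:15–10:00, 13:30–13:45.
Freya ∩ Priya ∩ Noor: 09:15–10:00.
Freya ∩ Priya ∩ Noor ∩ Hiro: 09:15–10:00.
Windows ≥ 45 min: 09:15–10:00.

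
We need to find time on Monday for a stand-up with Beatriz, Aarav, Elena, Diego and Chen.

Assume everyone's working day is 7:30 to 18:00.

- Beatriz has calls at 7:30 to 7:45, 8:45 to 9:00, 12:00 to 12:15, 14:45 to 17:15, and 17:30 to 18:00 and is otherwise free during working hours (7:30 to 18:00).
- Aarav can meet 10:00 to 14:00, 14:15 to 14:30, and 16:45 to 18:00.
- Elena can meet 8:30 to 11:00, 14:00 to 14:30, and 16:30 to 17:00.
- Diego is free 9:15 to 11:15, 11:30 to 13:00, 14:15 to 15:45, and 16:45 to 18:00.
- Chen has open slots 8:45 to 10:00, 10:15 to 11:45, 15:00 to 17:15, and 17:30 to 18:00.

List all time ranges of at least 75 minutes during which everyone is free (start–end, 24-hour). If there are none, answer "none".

none

Beatriz free within 07:30–18:00: 07:45–08:45, 09:00–12:00, 12:15–14:45, 17:15–17:30.
Beatriz ∩ Aarav: 10:00–12:00, 12:15–14:00, 14:15–14:30, 17:15–17:30.
Beatriz ∩ Aarav ∩ Elena: 10:00–11:00, 14:15–14:30.
Beatriz ∩ Aarav ∩ Elena ∩ Diego: 10:00–11:00, 14:15–14:30.
Beatriz ∩ Aarav ∩ Elena ∩ Diego ∩ Chen: 10:15–11:00.
Windows ≥ 75 min: (none).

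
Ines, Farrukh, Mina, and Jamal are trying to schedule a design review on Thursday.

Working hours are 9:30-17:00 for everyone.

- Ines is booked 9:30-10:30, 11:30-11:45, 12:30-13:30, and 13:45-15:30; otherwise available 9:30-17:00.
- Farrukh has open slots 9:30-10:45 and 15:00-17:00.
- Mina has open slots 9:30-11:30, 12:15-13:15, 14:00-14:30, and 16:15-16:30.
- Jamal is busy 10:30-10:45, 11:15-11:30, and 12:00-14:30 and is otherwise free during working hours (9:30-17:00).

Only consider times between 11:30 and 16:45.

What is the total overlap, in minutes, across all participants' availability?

15 minutes

Ines free within 09:30–17:00: 10:30–11:30, 11:45–12:30, 13:30–13:45, 15:30–17:00.
Jamal free within 09:30–17:00: 09:30–10:30, 10:45–11:15, 11:30–12:00, 14:30–17:00.
Ines ∩ Farrukh: 10:30–10:45, 15:30–17:00.
Ines ∩ Farrukh ∩ Mina: 10:30–10:45, 16:15–16:30.
Ines ∩ Farrukh ∩ Mina ∩ Jamal: 16:15–16:30.
Restricted to 11:30–16:45: 16:15–16:30.
Total common minutes: 15.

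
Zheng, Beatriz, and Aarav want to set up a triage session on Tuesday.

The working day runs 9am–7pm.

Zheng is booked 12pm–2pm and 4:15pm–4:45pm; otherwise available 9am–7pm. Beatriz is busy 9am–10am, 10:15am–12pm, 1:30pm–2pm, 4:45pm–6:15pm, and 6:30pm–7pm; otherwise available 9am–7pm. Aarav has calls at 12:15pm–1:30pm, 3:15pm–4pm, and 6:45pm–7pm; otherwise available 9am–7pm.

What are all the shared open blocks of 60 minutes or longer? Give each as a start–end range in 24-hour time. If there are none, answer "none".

Zheng free within 09:00–19:00: 09:00–12:00, 14:00–16:15, 16:45–19:00.
Beatriz free within 09:00–19:00: 10:00–10:15, 12:00–13:30, 14:00–16:45, 18:15–18:30.
Aarav free within 09:00–19:00: 09:00–12:15, 13:30–15:15, 16:00–18:45.
Zheng ∩ Beatriz: 10:00–10:15, 14:00–16:15, 18:15–18:30.
Zheng ∩ Beatriz ∩ Aarav: 10:00–10:15, 14:00–15:15, 16:00–16:15, 18:15–18:30.
Windows ≥ 60 min: 14:00–15:15.

14:00–15:15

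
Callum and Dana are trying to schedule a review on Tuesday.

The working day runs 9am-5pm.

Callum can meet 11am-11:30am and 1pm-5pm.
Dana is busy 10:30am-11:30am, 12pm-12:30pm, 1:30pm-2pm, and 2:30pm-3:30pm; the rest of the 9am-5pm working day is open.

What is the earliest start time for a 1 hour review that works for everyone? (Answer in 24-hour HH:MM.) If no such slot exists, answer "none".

15:30

Dana free within 09:00–17:00: 09:00–10:30, 11:30–12:00, 12:30–13:30, 14:00–14:30, 15:30–17:00.
Callum ∩ Dana: 13:00–13:30, 14:00–14:30, 15:30–17:00.
Windows ≥ 60 min: 15:30–17:00.
Earliest such window starts at 15:30.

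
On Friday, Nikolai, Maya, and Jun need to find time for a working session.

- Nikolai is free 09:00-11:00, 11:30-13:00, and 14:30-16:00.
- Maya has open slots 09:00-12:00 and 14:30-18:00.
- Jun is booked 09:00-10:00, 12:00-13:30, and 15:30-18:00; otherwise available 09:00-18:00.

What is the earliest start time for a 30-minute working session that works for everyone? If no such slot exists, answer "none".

10:00

Jun free within 09:00–18:00: 10:00–12:00, 13:30–15:30.
Nikolai ∩ Maya: 09:00–11:00, 11:30–12:00, 14:30–16:00.
Nikolai ∩ Maya ∩ Jun: 10:00–11:00, 11:30–12:00, 14:30–15:30.
Windows ≥ 30 min: 10:00–11:00, 11:30–12:00, 14:30–15:30.
Earliest such window starts at 10:00.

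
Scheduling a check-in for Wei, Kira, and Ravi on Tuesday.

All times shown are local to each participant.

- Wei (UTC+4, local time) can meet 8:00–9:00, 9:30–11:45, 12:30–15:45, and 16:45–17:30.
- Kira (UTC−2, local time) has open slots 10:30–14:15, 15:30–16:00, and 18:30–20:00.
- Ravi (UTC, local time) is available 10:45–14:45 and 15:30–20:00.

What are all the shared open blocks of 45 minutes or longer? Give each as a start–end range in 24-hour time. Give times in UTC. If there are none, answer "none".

12:45–13:30

Wei → UTC: 04:00–05:00, 05:30–07:45, 08:30–11:45, 12:45–13:30.
Kira → UTC: 12:30–16:15, 17:30–18:00, 20:30–22:00.
Ravi → UTC: 10:45–14:45, 15:30–20:00.
Wei ∩ Kira: 12:45–13:30.
Wei ∩ Kira ∩ Ravi: 12:45–13:30.
Windows ≥ 45 min: 12:45–13:30.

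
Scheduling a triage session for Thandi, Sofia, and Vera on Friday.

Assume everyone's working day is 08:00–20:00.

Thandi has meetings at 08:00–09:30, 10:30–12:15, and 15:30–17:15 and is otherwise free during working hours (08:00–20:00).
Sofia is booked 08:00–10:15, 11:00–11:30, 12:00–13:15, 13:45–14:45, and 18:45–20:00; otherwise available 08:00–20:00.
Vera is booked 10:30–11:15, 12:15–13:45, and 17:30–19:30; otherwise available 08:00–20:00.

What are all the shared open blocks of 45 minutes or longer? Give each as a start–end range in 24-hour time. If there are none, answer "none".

14:45–15:30

Thandi free within 08:00–20:00: 09:30–10:30, 12:15–15:30, 17:15–20:00.
Sofia free within 08:00–20:00: 10:15–11:00, 11:30–12:00, 13:15–13:45, 14:45–18:45.
Vera free within 08:00–20:00: 08:00–10:30, 11:15–12:15, 13:45–17:30, 19:30–20:00.
Thandi ∩ Sofia: 10:15–10:30, 13:15–13:45, 14:45–15:30, 17:15–18:45.
Thandi ∩ Sofia ∩ Vera: 10:15–10:30, 14:45–15:30, 17:15–17:30.
Windows ≥ 45 min: 14:45–15:30.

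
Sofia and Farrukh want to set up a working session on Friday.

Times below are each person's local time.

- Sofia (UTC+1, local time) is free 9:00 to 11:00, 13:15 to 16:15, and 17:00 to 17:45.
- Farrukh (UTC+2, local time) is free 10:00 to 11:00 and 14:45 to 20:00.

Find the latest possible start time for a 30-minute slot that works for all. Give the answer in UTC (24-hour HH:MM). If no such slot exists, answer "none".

16:15

Sofia → UTC: 08:00–10:00, 12:15–15:15, 16:00–16:45.
Farrukh → UTC: 08:00–09:00, 12:45–18:00.
Sofia ∩ Farrukh: 08:00–09:00, 12:45–15:15, 16:00–16:45.
Windows ≥ 30 min: 08:00–09:00, 12:45–15:15, 16:00–16:45.
Latest start in the last window 16:00–16:45 is 16:45 − 30 min = 16:15.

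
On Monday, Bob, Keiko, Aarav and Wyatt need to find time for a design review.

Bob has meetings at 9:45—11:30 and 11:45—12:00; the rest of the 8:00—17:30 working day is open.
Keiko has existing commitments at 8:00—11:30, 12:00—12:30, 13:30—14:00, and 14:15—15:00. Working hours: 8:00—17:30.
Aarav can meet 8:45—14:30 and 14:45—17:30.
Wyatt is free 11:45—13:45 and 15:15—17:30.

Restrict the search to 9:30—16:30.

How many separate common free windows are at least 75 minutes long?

Bob free within 08:00–17:30: 08:00–09:45, 11:30–11:45, 12:00–17:30.
Keiko free within 08:00–17:30: 11:30–12:00, 12:30–13:30, 14:00–14:15, 15:00–17:30.
Bob ∩ Keiko: 11:30–11:45, 12:30–13:30, 14:00–14:15, 15:00–17:30.
Bob ∩ Keiko ∩ Aarav: 11:30–11:45, 12:30–13:30, 14:00–14:15, 15:00–17:30.
Bob ∩ Keiko ∩ Aarav ∩ Wyatt: 12:30–13:30, 15:15–17:30.
Restricted to 09:30–16:30: 12:30–13:30, 15:15–16:30.
Windows ≥ 75 min: 15:15–16:30.
That's 1 window.

1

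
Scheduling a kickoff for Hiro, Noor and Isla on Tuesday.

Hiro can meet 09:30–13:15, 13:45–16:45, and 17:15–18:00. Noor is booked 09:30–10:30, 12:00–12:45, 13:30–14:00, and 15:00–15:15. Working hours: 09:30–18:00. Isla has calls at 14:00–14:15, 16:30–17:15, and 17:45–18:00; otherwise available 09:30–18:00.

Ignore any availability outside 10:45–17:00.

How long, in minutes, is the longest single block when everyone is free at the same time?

Noor free within 09:30–18:00: 10:30–12:00, 12:45–13:30, 14:00–15:00, 15:15–18:00.
Isla free within 09:30–18:00: 09:30–14:00, 14:15–16:30, 17:15–17:45.
Hiro ∩ Noor: 10:30–12:00, 12:45–13:15, 14:00–15:00, 15:15–16:45, 17:15–18:00.
Hiro ∩ Noor ∩ Isla: 10:30–12:00, 12:45–13:15, 14:15–15:00, 15:15–16:30, 17:15–17:45.
Restricted to 10:45–17:00: 10:45–12:00, 12:45–13:15, 14:15–15:00, 15:15–16:30.
Common window lengths: 75, 30, 45, 75 min; longest is 75.

75 minutes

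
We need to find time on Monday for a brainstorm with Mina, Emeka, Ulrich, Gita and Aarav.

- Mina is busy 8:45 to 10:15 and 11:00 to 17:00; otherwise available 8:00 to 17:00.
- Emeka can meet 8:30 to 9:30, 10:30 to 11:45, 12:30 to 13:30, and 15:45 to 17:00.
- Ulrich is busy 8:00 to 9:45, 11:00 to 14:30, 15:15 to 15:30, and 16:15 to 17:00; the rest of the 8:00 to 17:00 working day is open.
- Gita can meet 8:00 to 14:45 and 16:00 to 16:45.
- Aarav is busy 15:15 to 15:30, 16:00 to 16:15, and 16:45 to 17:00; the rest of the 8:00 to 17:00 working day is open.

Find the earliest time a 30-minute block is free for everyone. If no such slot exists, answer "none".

10:30

Mina free within 08:00–17:00: 08:00–08:45, 10:15–11:00.
Ulrich free within 08:00–17:00: 09:45–11:00, 14:30–15:15, 15:30–16:15.
Aarav free within 08:00–17:00: 08:00–15:15, 15:30–16:00, 16:15–16:45.
Mina ∩ Emeka: 08:30–08:45, 10:30–11:00.
Mina ∩ Emeka ∩ Ulrich: 10:30–11:00.
Mina ∩ Emeka ∩ Ulrich ∩ Gita: 10:30–11:00.
Mina ∩ Emeka ∩ Ulrich ∩ Gita ∩ Aarav: 10:30–11:00.
Windows ≥ 30 min: 10:30–11:00.
Earliest such window starts at 10:30.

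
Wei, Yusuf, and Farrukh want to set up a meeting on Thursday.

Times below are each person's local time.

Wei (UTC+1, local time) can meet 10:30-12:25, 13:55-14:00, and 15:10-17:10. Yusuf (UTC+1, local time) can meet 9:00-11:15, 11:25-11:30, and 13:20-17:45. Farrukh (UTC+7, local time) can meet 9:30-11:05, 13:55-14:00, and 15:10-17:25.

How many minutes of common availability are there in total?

45 minutes

Wei → UTC: 09:30–11:25, 12:55–13:00, 14:10–16:10.
Yusuf → UTC: 08:00–10:15, 10:25–10:30, 12:20–16:45.
Farrukh → UTC: 02:30–04:05, 06:55–07:00, 08:10–10:25.
Wei ∩ Yusuf: 09:30–10:15, 10:25–10:30, 12:55–13:00, 14:10–16:10.
Wei ∩ Yusuf ∩ Farrukh: 09:30–10:15.
Total common minutes: 45.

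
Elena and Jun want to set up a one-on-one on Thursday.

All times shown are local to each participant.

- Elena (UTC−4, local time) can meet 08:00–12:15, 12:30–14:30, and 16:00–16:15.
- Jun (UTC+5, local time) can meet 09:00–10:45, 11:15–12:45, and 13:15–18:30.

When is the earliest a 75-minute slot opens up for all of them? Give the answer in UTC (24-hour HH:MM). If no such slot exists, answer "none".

12:00

Elena → UTC: 12:00–16:15, 16:30–18:30, 20:00–20:15.
Jun → UTC: 04:00–05:45, 06:15–07:45, 08:15–13:30.
Elena ∩ Jun: 12:00–13:30.
Windows ≥ 75 min: 12:00–13:30.
Earliest such window starts at 12:00.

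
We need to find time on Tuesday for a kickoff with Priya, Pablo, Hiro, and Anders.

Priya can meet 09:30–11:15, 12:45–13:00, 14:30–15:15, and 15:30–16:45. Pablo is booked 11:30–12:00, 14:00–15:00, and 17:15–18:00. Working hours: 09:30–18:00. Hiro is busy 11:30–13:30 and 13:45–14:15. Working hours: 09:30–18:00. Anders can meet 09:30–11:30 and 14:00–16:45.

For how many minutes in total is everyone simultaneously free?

Pablo free within 09:30–18:00: 09:30–11:30, 12:00–14:00, 15:00–17:15.
Hiro free within 09:30–18:00: 09:30–11:30, 13:30–13:45, 14:15–18:00.
Priya ∩ Pablo: 09:30–11:15, 12:45–13:00, 15:00–15:15, 15:30–16:45.
Priya ∩ Pablo ∩ Hiro: 09:30–11:15, 15:00–15:15, 15:30–16:45.
Priya ∩ Pablo ∩ Hiro ∩ Anders: 09:30–11:15, 15:00–15:15, 15:30–16:45.
Total common minutes: 105 + 15 + 75 = 195.

195 minutes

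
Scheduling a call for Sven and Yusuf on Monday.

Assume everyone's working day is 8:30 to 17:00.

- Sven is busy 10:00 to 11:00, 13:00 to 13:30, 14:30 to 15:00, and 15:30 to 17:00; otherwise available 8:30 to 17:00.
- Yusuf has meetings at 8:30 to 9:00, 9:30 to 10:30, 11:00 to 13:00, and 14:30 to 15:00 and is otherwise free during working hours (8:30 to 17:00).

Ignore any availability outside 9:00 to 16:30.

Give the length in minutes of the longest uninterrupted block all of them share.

Sven free within 08:30–17:00: 08:30–10:00, 11:00–13:00, 13:30–14:30, 15:00–15:30.
Yusuf free within 08:30–17:00: 09:00–09:30, 10:30–11:00, 13:00–14:30, 15:00–17:00.
Sven ∩ Yusuf: 09:00–09:30, 13:30–14:30, 15:00–15:30.
Restricted to 09:00–16:30: 09:00–09:30, 13:30–14:30, 15:00–15:30.
Common window lengths: 30, 60, 30 min; longest is 60.

60 minutes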